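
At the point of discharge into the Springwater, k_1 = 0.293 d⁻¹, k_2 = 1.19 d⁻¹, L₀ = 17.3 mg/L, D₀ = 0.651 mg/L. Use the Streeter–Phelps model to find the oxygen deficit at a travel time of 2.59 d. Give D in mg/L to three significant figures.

D ≈ 2.42 mg/L

k_1 L₀/(k_2−k_1) = 0.293×17.3/(1.19−0.293) = 5.069/0.8970 = 5.651 mg/L.
e^(−k_1 t) = e^(−0.293×2.590) = 0.4682; e^(−k_2 t) = e^(−1.19×2.590) = 0.04586.
D = 5.651 × (0.4682 − 0.04586) + 0.651 × 0.04586 = 2.387 + 0.02986 = 2.416 mg/L.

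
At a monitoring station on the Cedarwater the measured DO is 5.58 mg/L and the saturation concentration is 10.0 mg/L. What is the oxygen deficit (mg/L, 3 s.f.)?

D = C_s − C = 10.0 − 5.58 = 4.42 mg/L.

D ≈ 4.42 mg/L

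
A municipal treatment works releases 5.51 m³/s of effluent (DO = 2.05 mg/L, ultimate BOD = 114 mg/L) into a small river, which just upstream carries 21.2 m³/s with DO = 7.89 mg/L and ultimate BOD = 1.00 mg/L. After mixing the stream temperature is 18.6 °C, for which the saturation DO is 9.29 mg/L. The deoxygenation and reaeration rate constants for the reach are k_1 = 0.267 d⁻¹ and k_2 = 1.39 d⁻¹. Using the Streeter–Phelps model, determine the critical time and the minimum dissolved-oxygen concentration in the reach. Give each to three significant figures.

t_c ≈ 0.936 d; minimum DO ≈ 5.65 mg/L

Mixed DO = (21.2×7.89 + 5.51×2.05)/(21.2+5.51) = 178.6/26.71 = 6.685 mg/L.
Mixed L₀ = (21.2×1.00 + 5.51×114)/(26.71) = 649.3/26.71 = 24.31 mg/L.
Initial deficit D₀ = C_s − DO₀ = 9.29 − 6.685 = 2.605 mg/L.
t_c = (1/1.123) ln[(1.39/0.267)(1 − 2.605×1.123/(0.267×24.31))] = 0.8905 × ln(2.860) = 0.9357 d.
D_c = (0.267/1.39) × 24.31 × e^(−0.267×0.9357) = 0.1921 × 24.31 × 0.7789 = 3.637 mg/L.
Minimum DO = 9.29 − 3.637 = 5.653 mg/L.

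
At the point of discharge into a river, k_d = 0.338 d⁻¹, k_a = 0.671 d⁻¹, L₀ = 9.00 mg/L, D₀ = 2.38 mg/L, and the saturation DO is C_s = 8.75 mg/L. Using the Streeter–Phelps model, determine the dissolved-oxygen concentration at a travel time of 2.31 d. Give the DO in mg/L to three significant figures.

DO ≈ 6.00 mg/L

k_d L₀/(k_a−k_d) = 0.338×9.00/(0.671−0.338) = 3.042/0.3330 = 9.135 mg/L.
e^(−k_d t) = e^(−0.338×2.310) = 0.4580; e^(−k_a t) = e^(−0.671×2.310) = 0.2122.
D = 9.135 × (0.4580 − 0.2122) + 2.38 × 0.2122 = 2.245 + 0.5051 = 2.751 mg/L.
DO = C_s − D = 8.75 − 2.751 = 5.999 mg/L.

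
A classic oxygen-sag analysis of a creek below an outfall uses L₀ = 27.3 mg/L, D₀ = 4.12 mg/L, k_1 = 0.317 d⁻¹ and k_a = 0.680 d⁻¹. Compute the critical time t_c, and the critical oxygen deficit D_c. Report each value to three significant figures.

With k_a/k_1 = 2.145 and 1 − D₀(k_a−k_1)/(k_1 L₀) = 0.8272,
t_c = ln(2.145 × 0.8272) / (0.680 − 0.317) = ln(1.774) / 0.3630 = 0.5735/0.3630 = 1.580 d.
L(t_c) = L₀ e^(−k_1 t_c) = 27.3 × 0.6060 = 16.55 mg/L, and at the critical point k_a D_c = k_1 L, so D_c = (0.317/0.680) × 16.55 = 7.713 mg/L.

t_c ≈ 1.58 d; D_c ≈ 7.71 mg/L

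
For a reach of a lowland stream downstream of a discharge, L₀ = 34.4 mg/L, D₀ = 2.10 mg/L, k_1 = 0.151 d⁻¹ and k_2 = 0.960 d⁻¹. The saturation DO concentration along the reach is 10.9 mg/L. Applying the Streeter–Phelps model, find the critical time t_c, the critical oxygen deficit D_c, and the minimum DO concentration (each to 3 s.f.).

t_c ≈ 1.80 d; D_c ≈ 4.13 mg/L; min DO ≈ 6.77 mg/L

At the critical point dD/dt = 0, so k_1 L₀ e^(−k_1 t) = k_2 D. Substituting D(t) from the Streeter–Phelps equation and solving for t gives
t_c = ln[(k_2/k_1)(1 − D₀(k_2−k_1)/(k_1 L₀))] / (k_2−k_1).
Here k_2−k_1 = 0.8090 d⁻¹ and 1 − D₀(k_2−k_1)/(k_1 L₀) = 1 − 2.10×0.8090/(0.151×34.4) = 0.6729, so
t_c = ln(6.358 × 0.6729) / 0.8090 = 1.454 / 0.8090 = 1.797 d.
D_c = (k_1/k_2) L₀ e^(−k_1 t_c) = (0.151/0.960) × 34.4 × e^(−0.151×1.797) = 0.1573 × 34.4 × 0.7624 = 4.125 mg/L.
Minimum DO = C_s − D_c = 10.9 − 4.125 = 6.775 mg/L.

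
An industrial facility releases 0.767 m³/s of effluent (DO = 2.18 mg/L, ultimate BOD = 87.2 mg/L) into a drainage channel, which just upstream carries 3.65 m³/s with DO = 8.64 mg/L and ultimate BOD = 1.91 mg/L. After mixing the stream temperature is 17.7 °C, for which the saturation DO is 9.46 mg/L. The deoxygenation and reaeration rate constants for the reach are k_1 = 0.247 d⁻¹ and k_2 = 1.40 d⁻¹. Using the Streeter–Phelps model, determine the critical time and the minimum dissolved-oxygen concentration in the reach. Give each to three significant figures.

Mixed DO = (3.65×8.64 + 0.767×2.18)/(3.65+0.767) = 33.21/4.417 = 7.518 mg/L.
Mixed L₀ = (3.65×1.91 + 0.767×87.2)/(4.417) = 73.85/4.417 = 16.72 mg/L.
Initial deficit D₀ = C_s − DO₀ = 9.46 − 7.518 = 1.942 mg/L.
t_c = (1/1.153) ln[(1.40/0.247)(1 − 1.942×1.153/(0.247×16.72))] = 0.8673 × ln(2.595) = 0.8272 d.
D_c = (0.247/1.40) × 16.72 × e^(−0.247×0.8272) = 0.1764 × 16.72 × 0.8152 = 2.405 mg/L.
Minimum DO = 9.46 − 2.405 = 7.055 mg/L.

t_c ≈ 0.827 d; minimum DO ≈ 7.06 mg/L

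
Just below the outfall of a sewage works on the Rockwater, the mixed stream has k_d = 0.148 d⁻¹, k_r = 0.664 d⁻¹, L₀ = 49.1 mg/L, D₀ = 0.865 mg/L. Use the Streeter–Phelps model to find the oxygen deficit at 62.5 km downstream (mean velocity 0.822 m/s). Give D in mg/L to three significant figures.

Travel time t = x/v = 62.5 km / (0.822 m/s) = 62500 m / 0.822 m/s = 76030 s = 0.8800 d.
k_d L₀/(k_r−k_d) = 0.148×49.1/(0.664−0.148) = 7.267/0.5160 = 14.08 mg/L.
e^(−k_d t) = e^(−0.148×0.8800) = 0.8779; e^(−k_r t) = e^(−0.664×0.8800) = 0.5575.
D = 14.08 × (0.8779 − 0.5575) + 0.865 × 0.5575 = 4.512 + 0.4822 = 4.994 mg/L.

D ≈ 4.99 mg/L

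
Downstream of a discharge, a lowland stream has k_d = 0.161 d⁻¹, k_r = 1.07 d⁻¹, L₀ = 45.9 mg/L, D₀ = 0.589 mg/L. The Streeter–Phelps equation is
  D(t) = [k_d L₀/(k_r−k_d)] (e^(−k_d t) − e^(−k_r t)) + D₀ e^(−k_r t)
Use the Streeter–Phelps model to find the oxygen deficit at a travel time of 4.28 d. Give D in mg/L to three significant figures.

D ≈ 4.00 mg/L

k_d L₀/(k_r−k_d) = 0.161×45.9/(1.07−0.161) = 7.390/0.9090 = 8.130 mg/L.
e^(−k_d t) = e^(−0.161×4.280) = 0.5020; e^(−k_r t) = e^(−1.07×4.280) = 0.01026.
D = 8.130 × (0.5020 − 0.01026) + 0.589 × 0.01026 = 3.998 + 0.006043 = 4.004 mg/L.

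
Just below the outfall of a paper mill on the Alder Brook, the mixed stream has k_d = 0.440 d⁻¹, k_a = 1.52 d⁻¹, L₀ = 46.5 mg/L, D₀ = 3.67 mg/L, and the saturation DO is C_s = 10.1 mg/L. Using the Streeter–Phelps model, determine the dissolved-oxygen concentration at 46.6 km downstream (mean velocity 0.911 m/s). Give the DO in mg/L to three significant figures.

Travel time t = x/v = 46.6 km / (0.911 m/s) = 46600 m / 0.911 m/s = 51150 s = 0.5920 d.
k_d L₀/(k_a−k_d) = 0.440×46.5/(1.52−0.440) = 20.46/1.080 = 18.94 mg/L.
e^(−k_d t) = e^(−0.440×0.5920) = 0.7707; e^(−k_a t) = e^(−1.52×0.5920) = 0.4066.
D = 18.94 × (0.7707 − 0.4066) + 3.67 × 0.4066 = 6.897 + 1.492 = 8.389 mg/L.
DO = C_s − D = 10.1 − 8.389 = 1.711 mg/L.

DO ≈ 1.71 mg/L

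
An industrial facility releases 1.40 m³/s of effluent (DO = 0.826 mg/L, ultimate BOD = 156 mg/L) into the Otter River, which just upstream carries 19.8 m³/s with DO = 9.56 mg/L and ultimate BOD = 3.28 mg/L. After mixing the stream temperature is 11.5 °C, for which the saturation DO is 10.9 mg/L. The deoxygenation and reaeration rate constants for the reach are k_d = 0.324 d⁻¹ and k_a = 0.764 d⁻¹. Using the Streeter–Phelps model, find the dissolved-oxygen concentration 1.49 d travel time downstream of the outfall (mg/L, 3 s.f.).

DO ≈ 7.37 mg/L

Mixed DO = (19.8×9.56 + 1.40×0.826)/(19.8+1.40) = 190.4/21.20 = 8.983 mg/L.
Mixed L₀ = (19.8×3.28 + 1.40×156)/(21.20) = 283.3/21.20 = 13.37 mg/L.
Initial deficit D₀ = C_s − DO₀ = 10.9 − 8.983 = 1.917 mg/L.
D(1.49) = [0.324×13.37/(0.764−0.324)](e^(−0.324×1.49) − e^(−0.764×1.49)) + 1.917 e^(−0.764×1.49)
= 9.842 × (0.6171 − 0.3203) + 1.917 × 0.3203 = 3.534 mg/L.
DO = 10.9 − 3.534 = 7.366 mg/L.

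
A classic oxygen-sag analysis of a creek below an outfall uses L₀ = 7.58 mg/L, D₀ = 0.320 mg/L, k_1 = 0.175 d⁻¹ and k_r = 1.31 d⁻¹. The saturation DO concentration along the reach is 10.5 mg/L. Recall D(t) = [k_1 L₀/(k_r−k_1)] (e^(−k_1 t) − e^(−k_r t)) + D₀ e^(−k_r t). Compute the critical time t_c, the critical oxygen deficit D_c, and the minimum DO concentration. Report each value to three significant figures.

t_c ≈ 1.49 d; D_c ≈ 0.780 mg/L; min DO ≈ 9.72 mg/L

With k_r/k_1 = 7.486 and 1 − D₀(k_r−k_1)/(k_1 L₀) = 0.7262,
t_c = ln(7.486 × 0.7262) / (1.31 − 0.175) = ln(5.436) / 1.135 = 1.693/1.135 = 1.492 d.
D_c = (k_1/k_r) L₀ e^(−k_1 t_c) = (0.175/1.31) × 7.58 × e^(−0.175×1.492) = 0.1336 × 7.58 × 0.7702 = 0.7799 mg/L.
Minimum DO = C_s − D_c = 10.5 − 0.7799 = 9.720 mg/L.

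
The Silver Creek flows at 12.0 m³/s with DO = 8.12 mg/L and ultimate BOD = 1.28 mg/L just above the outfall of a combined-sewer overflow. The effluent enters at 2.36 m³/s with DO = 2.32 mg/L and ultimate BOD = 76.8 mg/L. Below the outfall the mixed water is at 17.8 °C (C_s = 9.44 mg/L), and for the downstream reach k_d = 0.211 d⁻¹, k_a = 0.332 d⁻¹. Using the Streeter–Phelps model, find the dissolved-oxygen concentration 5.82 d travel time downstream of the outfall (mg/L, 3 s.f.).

Mixed DO = (12.0×8.12 + 2.36×2.32)/(12.0+2.36) = 102.9/14.36 = 7.167 mg/L.
Mixed L₀ = (12.0×1.28 + 2.36×76.8)/(14.36) = 196.6/14.36 = 13.69 mg/L.
Initial deficit D₀ = C_s − DO₀ = 9.44 − 7.167 = 2.273 mg/L.
D(5.82) = [0.211×13.69/(0.332−0.211)](e^(−0.211×5.82) − e^(−0.332×5.82)) + 2.273 e^(−0.332×5.82)
= 23.88 × (0.2929 − 0.1448) + 2.273 × 0.1448 = 3.864 mg/L.
DO = 9.44 − 3.864 = 5.576 mg/L.

DO ≈ 5.58 mg/L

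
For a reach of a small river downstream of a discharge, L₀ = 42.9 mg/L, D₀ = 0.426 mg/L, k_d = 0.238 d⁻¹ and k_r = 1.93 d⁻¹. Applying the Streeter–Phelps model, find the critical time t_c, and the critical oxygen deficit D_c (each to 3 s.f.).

t_c ≈ 1.19 d; D_c ≈ 3.98 mg/L

At the critical point dD/dt = 0, so k_d L₀ e^(−k_d t) = k_r D. Substituting D(t) from the Streeter–Phelps equation and solving for t gives
t_c = ln[(k_r/k_d)(1 − D₀(k_r−k_d)/(k_d L₀))] / (k_r−k_d).
Here k_r−k_d = 1.692 d⁻¹ and 1 − D₀(k_r−k_d)/(k_d L₀) = 1 − 0.426×1.692/(0.238×42.9) = 0.9294, so
t_c = ln(8.109 × 0.9294) / 1.692 = 2.020 / 1.692 = 1.194 d.
L(t_c) = L₀ e^(−k_d t_c) = 42.9 × 0.7527 = 32.29 mg/L, and at the critical point k_r D_c = k_d L, so D_c = (0.238/1.93) × 32.29 = 3.982 mg/L.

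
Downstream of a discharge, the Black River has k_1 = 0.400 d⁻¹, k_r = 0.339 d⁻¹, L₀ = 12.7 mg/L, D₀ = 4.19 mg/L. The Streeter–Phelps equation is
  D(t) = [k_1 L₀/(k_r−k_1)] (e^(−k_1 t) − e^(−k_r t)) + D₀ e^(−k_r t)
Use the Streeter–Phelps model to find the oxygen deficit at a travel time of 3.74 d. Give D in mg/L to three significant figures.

k_1 L₀/(k_r−k_1) = 0.400×12.7/(0.339−0.400) = 5.080/-0.06100 = -83.28 mg/L.
e^(−k_1 t) = e^(−0.400×3.740) = 0.2240; e^(−k_r t) = e^(−0.339×3.740) = 0.2814.
D = -83.28 × (0.2240 − 0.2814) + 4.19 × 0.2814 = 4.781 + 1.179 = 5.960 mg/L.

D ≈ 5.96 mg/L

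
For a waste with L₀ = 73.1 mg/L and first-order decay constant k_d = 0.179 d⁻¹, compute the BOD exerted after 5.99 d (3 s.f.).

y ≈ 48.1 mg/L

y_t = L₀(1 − e^(−k_d t)) = 73.1 × (1 − e^(−0.179×5.99))
= 73.1 × (1 − 0.3423) = 73.1 × 0.6577 = 48.08 mg/L.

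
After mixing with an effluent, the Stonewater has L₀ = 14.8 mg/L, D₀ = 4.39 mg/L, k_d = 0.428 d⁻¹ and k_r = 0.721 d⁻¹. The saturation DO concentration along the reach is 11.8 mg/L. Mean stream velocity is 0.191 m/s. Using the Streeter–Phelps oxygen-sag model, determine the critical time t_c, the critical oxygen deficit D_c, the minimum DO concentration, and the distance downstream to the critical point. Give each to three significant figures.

t_c ≈ 1.01 d; D_c ≈ 5.71 mg/L; min DO ≈ 6.09 mg/L; x_c ≈ 16.6 km

t_c = [1/(k_r−k_d)] ln[(k_r/k_d)(1 − D₀(k_r−k_d)/(k_d L₀))]
= [1/(0.721−0.428)] ln[(0.721/0.428)(1 − 4.39×0.2930/(0.428×14.8))]
= (1/0.2930) ln[1.685 × 0.7969] = 3.413 × ln(1.343) = 3.413 × 0.2945 = 1.005 d.
D_c = (k_d/k_r) L₀ e^(−k_d t_c) = (0.428/0.721) × 14.8 × e^(−0.428×1.005) = 0.5936 × 14.8 × 0.6503 = 5.714 mg/L.
Minimum DO = C_s − D_c = 11.8 − 5.714 = 6.086 mg/L.
x_c = v t_c = 0.191 m/s × 1.005 d × 86400 s/d = 16590 m ≈ 16.6 km.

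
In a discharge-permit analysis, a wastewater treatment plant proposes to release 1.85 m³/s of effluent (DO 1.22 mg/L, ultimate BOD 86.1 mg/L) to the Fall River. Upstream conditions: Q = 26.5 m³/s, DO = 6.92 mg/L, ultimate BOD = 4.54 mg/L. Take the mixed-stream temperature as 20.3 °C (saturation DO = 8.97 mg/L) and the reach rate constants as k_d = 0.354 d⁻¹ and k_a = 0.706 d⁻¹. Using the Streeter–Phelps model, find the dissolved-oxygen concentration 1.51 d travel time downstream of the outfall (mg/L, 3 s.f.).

DO ≈ 5.74 mg/L

Mixed DO = (26.5×6.92 + 1.85×1.22)/(26.5+1.85) = 185.6/28.35 = 6.548 mg/L.
Mixed L₀ = (26.5×4.54 + 1.85×86.1)/(28.35) = 279.6/28.35 = 9.862 mg/L.
Initial deficit D₀ = C_s − DO₀ = 8.97 − 6.548 = 2.422 mg/L.
D(1.51) = [0.354×9.862/(0.706−0.354)](e^(−0.354×1.51) − e^(−0.706×1.51)) + 2.422 e^(−0.706×1.51)
= 9.918 × (0.5859 − 0.3444) + 2.422 × 0.3444 = 3.230 mg/L.
DO = 8.97 − 3.230 = 5.740 mg/L.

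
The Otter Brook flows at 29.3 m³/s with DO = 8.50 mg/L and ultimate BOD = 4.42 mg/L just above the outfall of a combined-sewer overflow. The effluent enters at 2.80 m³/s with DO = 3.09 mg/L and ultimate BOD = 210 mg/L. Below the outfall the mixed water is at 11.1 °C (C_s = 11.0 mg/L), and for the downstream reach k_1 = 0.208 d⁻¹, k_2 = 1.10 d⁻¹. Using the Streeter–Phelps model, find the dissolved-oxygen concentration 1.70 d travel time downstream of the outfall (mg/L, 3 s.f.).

DO ≈ 7.69 mg/L

Mixed DO = (29.3×8.50 + 2.80×3.09)/(29.3+2.80) = 257.7/32.10 = 8.028 mg/L.
Mixed L₀ = (29.3×4.42 + 2.80×210)/(32.10) = 717.5/32.10 = 22.35 mg/L.
Initial deficit D₀ = C_s − DO₀ = 11.0 − 8.028 = 2.972 mg/L.
D(1.70) = [0.208×22.35/(1.10−0.208)](e^(−0.208×1.70) − e^(−1.10×1.70)) + 2.972 e^(−1.10×1.70)
= 5.212 × (0.7022 − 0.1541) + 2.972 × 0.1541 = 3.314 mg/L.
DO = 11.0 − 3.314 = 7.686 mg/L.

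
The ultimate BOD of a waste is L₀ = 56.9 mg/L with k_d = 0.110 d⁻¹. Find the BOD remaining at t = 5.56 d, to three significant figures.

L_t = L₀ e^(−k_d t) = 56.9 × e^(−0.110×5.56) = 56.9 × 0.5425 = 30.87 mg/L.

L ≈ 30.9 mg/L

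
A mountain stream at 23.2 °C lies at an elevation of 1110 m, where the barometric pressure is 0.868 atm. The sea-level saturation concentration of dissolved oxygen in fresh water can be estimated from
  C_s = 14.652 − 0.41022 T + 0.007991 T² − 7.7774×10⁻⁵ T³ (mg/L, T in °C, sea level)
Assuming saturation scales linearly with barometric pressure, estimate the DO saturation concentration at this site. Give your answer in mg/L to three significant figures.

At sea level: C_s = 14.652 − 0.41022×23.2 + 0.007991×23.2² − 7.7774×10⁻⁵×23.2³ = 8.465 mg/L.
Pressure correction: C_s' = 8.465 × 0.868 = 7.347 mg/L.

C_s ≈ 7.35 mg/L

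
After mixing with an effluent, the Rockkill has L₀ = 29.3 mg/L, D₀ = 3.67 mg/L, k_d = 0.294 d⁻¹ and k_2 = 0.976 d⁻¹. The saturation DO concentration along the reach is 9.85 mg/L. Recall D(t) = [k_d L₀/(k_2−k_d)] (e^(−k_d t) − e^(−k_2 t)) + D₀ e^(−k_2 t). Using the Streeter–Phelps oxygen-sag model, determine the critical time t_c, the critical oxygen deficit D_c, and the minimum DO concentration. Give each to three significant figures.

t_c ≈ 1.26 d; D_c ≈ 6.10 mg/L; min DO ≈ 3.75 mg/L

At the critical point dD/dt = 0, so k_d L₀ e^(−k_d t) = k_2 D. Substituting D(t) from the Streeter–Phelps equation and solving for t gives
t_c = ln[(k_2/k_d)(1 − D₀(k_2−k_d)/(k_d L₀))] / (k_2−k_d).
Here k_2−k_d = 0.6820 d⁻¹ and 1 − D₀(k_2−k_d)/(k_d L₀) = 1 − 3.67×0.6820/(0.294×29.3) = 0.7094, so
t_c = ln(3.320 × 0.7094) / 0.6820 = 0.8566 / 0.6820 = 1.256 d.
L(t_c) = L₀ e^(−k_d t_c) = 29.3 × 0.6912 = 20.25 mg/L, and at the critical point k_2 D_c = k_d L, so D_c = (0.294/0.976) × 20.25 = 6.101 mg/L.
Minimum DO = C_s − D_c = 9.85 − 6.101 = 3.749 mg/L.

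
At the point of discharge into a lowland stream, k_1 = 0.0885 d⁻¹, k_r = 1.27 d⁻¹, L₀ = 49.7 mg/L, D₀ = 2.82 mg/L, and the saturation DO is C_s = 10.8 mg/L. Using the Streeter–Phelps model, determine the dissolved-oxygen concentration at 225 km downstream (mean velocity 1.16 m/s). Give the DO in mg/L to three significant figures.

Travel time t = x/v = 225 km / (1.16 m/s) = 225000 m / 1.16 m/s = 194000 s = 2.245 d.
k_1 L₀/(k_r−k_1) = 0.0885×49.7/(1.27−0.0885) = 4.398/1.181 = 3.723 mg/L.
e^(−k_1 t) = e^(−0.0885×2.245) = 0.8198; e^(−k_r t) = e^(−1.27×2.245) = 0.05778.
D = 3.723 × (0.8198 − 0.05778) + 2.82 × 0.05778 = 2.837 + 0.1629 = 3.000 mg/L.
DO = C_s − D = 10.8 − 3.000 = 7.800 mg/L.

DO ≈ 7.80 mg/L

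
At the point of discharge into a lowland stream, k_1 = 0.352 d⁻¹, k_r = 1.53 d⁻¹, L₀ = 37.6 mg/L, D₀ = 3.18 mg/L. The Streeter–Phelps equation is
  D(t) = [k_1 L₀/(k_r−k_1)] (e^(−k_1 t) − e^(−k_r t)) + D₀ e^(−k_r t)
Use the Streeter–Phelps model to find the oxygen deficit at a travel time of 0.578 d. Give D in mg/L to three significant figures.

k_1 L₀/(k_r−k_1) = 0.352×37.6/(1.53−0.352) = 13.24/1.178 = 11.24 mg/L.
e^(−k_1 t) = e^(−0.352×0.5780) = 0.8159; e^(−k_r t) = e^(−1.53×0.5780) = 0.4130.
D = 11.24 × (0.8159 − 0.4130) + 3.18 × 0.4130 = 4.527 + 1.313 = 5.840 mg/L.

D ≈ 5.84 mg/L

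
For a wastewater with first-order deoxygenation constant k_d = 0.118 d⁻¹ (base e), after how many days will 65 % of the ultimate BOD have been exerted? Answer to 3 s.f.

y/L₀ = 1 − e^(−k_d t) = 0.65 ⇒ e^(−k_d t) = 0.350
t = −ln(0.350) / 0.118 = 1.050 / 0.118 = 8.897 d.

t ≈ 8.90 d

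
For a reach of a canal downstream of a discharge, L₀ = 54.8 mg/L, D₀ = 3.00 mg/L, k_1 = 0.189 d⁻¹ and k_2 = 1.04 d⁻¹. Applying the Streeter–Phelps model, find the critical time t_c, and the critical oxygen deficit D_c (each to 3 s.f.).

t_c ≈ 1.67 d; D_c ≈ 7.26 mg/L

At the critical point dD/dt = 0, so k_1 L₀ e^(−k_1 t) = k_2 D. Substituting D(t) from the Streeter–Phelps equation and solving for t gives
t_c = ln[(k_2/k_1)(1 − D₀(k_2−k_1)/(k_1 L₀))] / (k_2−k_1).
Here k_2−k_1 = 0.8510 d⁻¹ and 1 − D₀(k_2−k_1)/(k_1 L₀) = 1 − 3.00×0.8510/(0.189×54.8) = 0.7535, so
t_c = ln(5.503 × 0.7535) / 0.8510 = 1.422 / 0.8510 = 1.671 d.
L(t_c) = L₀ e^(−k_1 t_c) = 54.8 × 0.7292 = 39.96 mg/L, and at the critical point k_2 D_c = k_1 L, so D_c = (0.189/1.04) × 39.96 = 7.262 mg/L.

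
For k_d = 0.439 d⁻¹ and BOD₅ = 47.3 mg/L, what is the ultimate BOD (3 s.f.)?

L₀ ≈ 53.2 mg/L

BOD₅ = L₀(1 − e^(−5k_d)) ⇒ L₀ = BOD₅ / (1 − e^(−5×0.439))
= 47.3 / (1 − 0.1114) = 47.3 / 0.8886 = 53.23 mg/L.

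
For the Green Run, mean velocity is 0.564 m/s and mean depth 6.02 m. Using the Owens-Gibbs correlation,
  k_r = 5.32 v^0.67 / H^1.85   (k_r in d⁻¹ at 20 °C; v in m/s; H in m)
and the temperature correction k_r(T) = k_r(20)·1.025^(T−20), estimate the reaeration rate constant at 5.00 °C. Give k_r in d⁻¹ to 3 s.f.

k_r(20) = 5.32 × 0.564^0.67 / 6.02^1.85 = 5.32 × 0.6813 / 27.69 = 0.1309 d⁻¹.
k_r(5.00) = 0.1309 × 1.025^(5.00−20) = 0.1309 × 0.6905 = 0.09040 d⁻¹.

k_r ≈ 0.0904 d⁻¹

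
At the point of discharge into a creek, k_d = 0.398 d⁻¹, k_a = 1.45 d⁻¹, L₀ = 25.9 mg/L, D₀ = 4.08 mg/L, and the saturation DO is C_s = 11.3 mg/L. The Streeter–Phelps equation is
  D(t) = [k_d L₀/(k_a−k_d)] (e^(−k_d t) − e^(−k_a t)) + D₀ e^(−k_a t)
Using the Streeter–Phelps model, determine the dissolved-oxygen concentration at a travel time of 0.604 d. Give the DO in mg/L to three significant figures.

DO ≈ 5.98 mg/L

k_d L₀/(k_a−k_d) = 0.398×25.9/(1.45−0.398) = 10.31/1.052 = 9.799 mg/L.
e^(−k_d t) = e^(−0.398×0.6040) = 0.7863; e^(−k_a t) = e^(−1.45×0.6040) = 0.4165.
D = 9.799 × (0.7863 − 0.4165) + 4.08 × 0.4165 = 3.623 + 1.699 = 5.323 mg/L.
DO = C_s − D = 11.3 − 5.323 = 5.977 mg/L.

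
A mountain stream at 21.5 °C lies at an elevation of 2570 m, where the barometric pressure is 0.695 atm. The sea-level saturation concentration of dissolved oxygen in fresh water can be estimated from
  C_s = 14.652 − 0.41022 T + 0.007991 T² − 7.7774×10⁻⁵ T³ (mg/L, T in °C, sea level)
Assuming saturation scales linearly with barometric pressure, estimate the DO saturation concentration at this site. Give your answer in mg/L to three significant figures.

At sea level: C_s = 14.652 − 0.41022×21.5 + 0.007991×21.5² − 7.7774×10⁻⁵×21.5³ = 8.753 mg/L.
Pressure correction: C_s' = 8.753 × 0.695 = 6.083 mg/L.

C_s ≈ 6.08 mg/L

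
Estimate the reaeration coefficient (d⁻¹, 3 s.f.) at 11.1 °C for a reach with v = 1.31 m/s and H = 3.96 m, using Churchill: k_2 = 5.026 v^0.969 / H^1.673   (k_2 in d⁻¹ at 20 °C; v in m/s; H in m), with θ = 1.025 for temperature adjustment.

k_2(20) = 5.026 × 1.31^0.969 / 3.96^1.673 = 5.026 × 1.299 / 9.999 = 0.6530 d⁻¹.
k_2(11.1) = 0.6530 × 1.025^(11.1−20) = 0.6530 × 0.8027 = 0.5242 d⁻¹.

k_2 ≈ 0.524 d⁻¹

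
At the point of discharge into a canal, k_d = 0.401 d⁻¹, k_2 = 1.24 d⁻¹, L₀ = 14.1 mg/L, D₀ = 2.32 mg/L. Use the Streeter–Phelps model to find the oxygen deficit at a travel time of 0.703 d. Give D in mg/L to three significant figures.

D ≈ 3.24 mg/L

k_d L₀/(k_2−k_d) = 0.401×14.1/(1.24−0.401) = 5.654/0.8390 = 6.739 mg/L.
e^(−k_d t) = e^(−0.401×0.7030) = 0.7543; e^(−k_2 t) = e^(−1.24×0.7030) = 0.4182.
D = 6.739 × (0.7543 − 0.4182) + 2.32 × 0.4182 = 2.265 + 0.9703 = 3.235 mg/L.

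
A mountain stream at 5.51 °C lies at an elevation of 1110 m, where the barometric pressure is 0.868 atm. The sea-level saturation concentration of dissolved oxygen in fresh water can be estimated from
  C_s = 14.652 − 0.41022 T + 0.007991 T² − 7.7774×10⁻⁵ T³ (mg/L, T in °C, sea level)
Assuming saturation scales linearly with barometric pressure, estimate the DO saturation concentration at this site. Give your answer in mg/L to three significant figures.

At sea level: C_s = 14.652 − 0.41022×5.51 + 0.007991×5.51² − 7.7774×10⁻⁵×5.51³ = 12.62 mg/L.
Pressure correction: C_s' = 12.62 × 0.868 = 10.96 mg/L.

C_s ≈ 11.0 mg/L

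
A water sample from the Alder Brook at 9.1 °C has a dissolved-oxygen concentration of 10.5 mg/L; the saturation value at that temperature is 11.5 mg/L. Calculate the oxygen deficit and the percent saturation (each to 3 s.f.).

D ≈ 1.00 mg/L; 91.3 % saturation

D = C_s − C = 11.5 − 10.5 = 1.00 mg/L.
% saturation = 10.5/11.5 × 100 = 91.3 %.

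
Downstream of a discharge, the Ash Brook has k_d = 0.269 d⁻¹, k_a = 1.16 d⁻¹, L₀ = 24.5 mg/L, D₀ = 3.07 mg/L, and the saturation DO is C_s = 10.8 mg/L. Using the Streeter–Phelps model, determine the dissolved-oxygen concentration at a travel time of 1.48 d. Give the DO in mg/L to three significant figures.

k_d L₀/(k_a−k_d) = 0.269×24.5/(1.16−0.269) = 6.591/0.8910 = 7.397 mg/L.
e^(−k_d t) = e^(−0.269×1.480) = 0.6716; e^(−k_a t) = e^(−1.16×1.480) = 0.1796.
D = 7.397 × (0.6716 − 0.1796) + 3.07 × 0.1796 = 3.639 + 0.5515 = 4.190 mg/L.
DO = C_s − D = 10.8 − 4.190 = 6.610 mg/L.

DO ≈ 6.61 mg/L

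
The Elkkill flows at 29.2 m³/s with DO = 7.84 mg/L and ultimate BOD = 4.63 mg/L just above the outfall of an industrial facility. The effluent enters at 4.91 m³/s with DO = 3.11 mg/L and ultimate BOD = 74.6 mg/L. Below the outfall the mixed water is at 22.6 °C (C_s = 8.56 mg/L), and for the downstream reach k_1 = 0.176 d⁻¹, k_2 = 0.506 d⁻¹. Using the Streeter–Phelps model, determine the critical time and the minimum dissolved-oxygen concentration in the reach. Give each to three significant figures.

Mixed DO = (29.2×7.84 + 4.91×3.11)/(29.2+4.91) = 244.2/34.11 = 7.159 mg/L.
Mixed L₀ = (29.2×4.63 + 4.91×74.6)/(34.11) = 501.5/34.11 = 14.70 mg/L.
Initial deficit D₀ = C_s − DO₀ = 8.56 − 7.159 = 1.401 mg/L.
t_c = (1/0.3300) ln[(0.506/0.176)(1 − 1.401×0.3300/(0.176×14.70))] = 3.030 × ln(2.361) = 2.604 d.
D_c = (0.176/0.506) × 14.70 × e^(−0.176×2.604) = 0.3478 × 14.70 × 0.6324 = 3.234 mg/L.
Minimum DO = 8.56 − 3.234 = 5.326 mg/L.

t_c ≈ 2.60 d; minimum DO ≈ 5.33 mg/L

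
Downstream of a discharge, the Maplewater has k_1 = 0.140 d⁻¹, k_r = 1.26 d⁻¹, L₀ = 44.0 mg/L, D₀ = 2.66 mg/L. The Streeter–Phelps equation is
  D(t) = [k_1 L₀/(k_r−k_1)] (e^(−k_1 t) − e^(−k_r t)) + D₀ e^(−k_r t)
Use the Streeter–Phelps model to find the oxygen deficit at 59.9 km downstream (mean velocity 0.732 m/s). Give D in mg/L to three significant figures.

D ≈ 3.96 mg/L

Travel time t = x/v = 59.9 km / (0.732 m/s) = 59900 m / 0.732 m/s = 81830 s = 0.9471 d.
k_1 L₀/(k_r−k_1) = 0.140×44.0/(1.26−0.140) = 6.160/1.120 = 5.500 mg/L.
e^(−k_1 t) = e^(−0.140×0.9471) = 0.8758; e^(−k_r t) = e^(−1.26×0.9471) = 0.3032.
D = 5.500 × (0.8758 − 0.3032) + 2.66 × 0.3032 = 3.149 + 0.8065 = 3.956 mg/L.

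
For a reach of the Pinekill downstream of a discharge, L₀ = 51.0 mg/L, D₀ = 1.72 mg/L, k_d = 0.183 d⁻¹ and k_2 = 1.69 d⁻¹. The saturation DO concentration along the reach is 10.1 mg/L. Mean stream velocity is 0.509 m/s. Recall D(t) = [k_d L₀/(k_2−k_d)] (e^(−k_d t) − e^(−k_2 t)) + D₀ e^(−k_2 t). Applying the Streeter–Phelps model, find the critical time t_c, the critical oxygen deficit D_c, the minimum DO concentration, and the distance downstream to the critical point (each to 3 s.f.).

With k_2/k_d = 9.235 and 1 − D₀(k_2−k_d)/(k_d L₀) = 0.7223,
t_c = ln(9.235 × 0.7223) / (1.69 − 0.183) = ln(6.670) / 1.507 = 1.898/1.507 = 1.259 d.
D_c = (k_d/k_2) L₀ e^(−k_d t_c) = (0.183/1.69) × 51.0 × e^(−0.183×1.259) = 0.1083 × 51.0 × 0.7942 = 4.386 mg/L.
Minimum DO = C_s − D_c = 10.1 − 4.386 = 5.714 mg/L.
x_c = v t_c = 0.509 m/s × 1.259 d × 86400 s/d = 55380 m ≈ 55.4 km.

t_c ≈ 1.26 d; D_c ≈ 4.39 mg/L; min DO ≈ 5.71 mg/L; x_c ≈ 55.4 km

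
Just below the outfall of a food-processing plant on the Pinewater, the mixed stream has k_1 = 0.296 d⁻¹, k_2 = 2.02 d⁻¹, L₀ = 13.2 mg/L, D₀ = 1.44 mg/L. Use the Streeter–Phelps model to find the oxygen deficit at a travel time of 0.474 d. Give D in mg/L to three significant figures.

D ≈ 1.65 mg/L

k_1 L₀/(k_2−k_1) = 0.296×13.2/(2.02−0.296) = 3.907/1.724 = 2.266 mg/L.
e^(−k_1 t) = e^(−0.296×0.4740) = 0.8691; e^(−k_2 t) = e^(−2.02×0.4740) = 0.3839.
D = 2.266 × (0.8691 − 0.3839) + 1.44 × 0.3839 = 1.100 + 0.5528 = 1.652 mg/L.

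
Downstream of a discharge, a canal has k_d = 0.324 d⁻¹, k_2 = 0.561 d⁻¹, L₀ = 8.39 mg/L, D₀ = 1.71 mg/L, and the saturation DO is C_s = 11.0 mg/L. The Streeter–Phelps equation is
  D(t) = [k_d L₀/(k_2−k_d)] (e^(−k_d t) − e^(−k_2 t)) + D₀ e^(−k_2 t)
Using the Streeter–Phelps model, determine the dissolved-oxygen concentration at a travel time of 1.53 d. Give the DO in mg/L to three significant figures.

k_d L₀/(k_2−k_d) = 0.324×8.39/(0.561−0.324) = 2.718/0.2370 = 11.47 mg/L.
e^(−k_d t) = e^(−0.324×1.530) = 0.6091; e^(−k_2 t) = e^(−0.561×1.530) = 0.4239.
D = 11.47 × (0.6091 − 0.4239) + 1.71 × 0.4239 = 2.125 + 0.7248 = 2.850 mg/L.
DO = C_s − D = 11.0 − 2.850 = 8.150 mg/L.

DO ≈ 8.15 mg/L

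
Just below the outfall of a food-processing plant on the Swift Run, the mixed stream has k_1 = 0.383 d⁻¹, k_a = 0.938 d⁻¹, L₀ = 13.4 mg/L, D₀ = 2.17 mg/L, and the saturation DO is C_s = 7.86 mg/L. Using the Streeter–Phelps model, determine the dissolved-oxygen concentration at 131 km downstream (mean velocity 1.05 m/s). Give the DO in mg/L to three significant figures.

Travel time t = x/v = 131 km / (1.05 m/s) = 131000 m / 1.05 m/s = 124800 s = 1.444 d.
k_1 L₀/(k_a−k_1) = 0.383×13.4/(0.938−0.383) = 5.132/0.5550 = 9.247 mg/L.
e^(−k_1 t) = e^(−0.383×1.444) = 0.5752; e^(−k_a t) = e^(−0.938×1.444) = 0.2581.
D = 9.247 × (0.5752 − 0.2581) + 2.17 × 0.2581 = 2.932 + 0.5600 = 3.492 mg/L.
DO = C_s − D = 7.86 − 3.492 = 4.368 mg/L.

DO ≈ 4.37 mg/L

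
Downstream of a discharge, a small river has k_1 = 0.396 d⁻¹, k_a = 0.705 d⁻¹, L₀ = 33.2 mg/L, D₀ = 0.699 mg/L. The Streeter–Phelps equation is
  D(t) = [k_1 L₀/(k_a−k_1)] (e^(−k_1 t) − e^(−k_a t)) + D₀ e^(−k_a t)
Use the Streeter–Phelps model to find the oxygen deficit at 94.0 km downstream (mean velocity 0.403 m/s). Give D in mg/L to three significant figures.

D ≈ 8.37 mg/L

Travel time t = x/v = 94.0 km / (0.403 m/s) = 94000 m / 0.403 m/s = 233300 s = 2.700 d.
k_1 L₀/(k_a−k_1) = 0.396×33.2/(0.705−0.396) = 13.15/0.3090 = 42.55 mg/L.
e^(−k_1 t) = e^(−0.396×2.700) = 0.3433; e^(−k_a t) = e^(−0.705×2.700) = 0.1491.
D = 42.55 × (0.3433 − 0.1491) + 0.699 × 0.1491 = 8.265 + 0.1042 = 8.369 mg/L.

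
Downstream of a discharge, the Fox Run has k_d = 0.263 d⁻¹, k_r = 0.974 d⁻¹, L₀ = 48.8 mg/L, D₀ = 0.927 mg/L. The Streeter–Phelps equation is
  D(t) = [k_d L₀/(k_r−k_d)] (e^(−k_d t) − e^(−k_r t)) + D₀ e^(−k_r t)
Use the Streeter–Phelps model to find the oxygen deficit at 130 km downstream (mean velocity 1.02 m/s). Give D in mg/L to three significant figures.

Travel time t = x/v = 130 km / (1.02 m/s) = 130000 m / 1.02 m/s = 127500 s = 1.475 d.
k_d L₀/(k_r−k_d) = 0.263×48.8/(0.974−0.263) = 12.83/0.7110 = 18.05 mg/L.
e^(−k_d t) = e^(−0.263×1.475) = 0.6784; e^(−k_r t) = e^(−0.974×1.475) = 0.2377.
D = 18.05 × (0.6784 − 0.2377) + 0.927 × 0.2377 = 7.956 + 0.2203 = 8.176 mg/L.

D ≈ 8.18 mg/L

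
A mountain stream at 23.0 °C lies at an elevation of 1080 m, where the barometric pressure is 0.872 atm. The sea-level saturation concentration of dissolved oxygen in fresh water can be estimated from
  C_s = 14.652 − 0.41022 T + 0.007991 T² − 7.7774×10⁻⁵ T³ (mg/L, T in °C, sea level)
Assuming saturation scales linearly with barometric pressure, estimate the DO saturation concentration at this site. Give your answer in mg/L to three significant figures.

At sea level: C_s = 14.652 − 0.41022×23.0 + 0.007991×23.0² − 7.7774×10⁻⁵×23.0³ = 8.498 mg/L.
Pressure correction: C_s' = 8.498 × 0.872 = 7.410 mg/L.

C_s ≈ 7.41 mg/L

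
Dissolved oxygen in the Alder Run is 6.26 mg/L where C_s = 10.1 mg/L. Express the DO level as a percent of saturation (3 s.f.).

62.0 % saturation

% saturation = C/C_s × 100 = 6.26/10.1 × 100 = 62.0 %.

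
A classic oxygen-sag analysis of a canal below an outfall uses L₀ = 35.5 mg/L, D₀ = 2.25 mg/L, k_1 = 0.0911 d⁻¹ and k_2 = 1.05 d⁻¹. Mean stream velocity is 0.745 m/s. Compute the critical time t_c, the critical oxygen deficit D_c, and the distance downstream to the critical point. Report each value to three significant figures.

t_c ≈ 1.40 d; D_c ≈ 2.71 mg/L; x_c ≈ 90.3 km

With k_2/k_1 = 11.53 and 1 − D₀(k_2−k_1)/(k_1 L₀) = 0.3329,
t_c = ln(11.53 × 0.3329) / (1.05 − 0.0911) = ln(3.837) / 0.9589 = 1.345/0.9589 = 1.402 d.
D_c = (k_1/k_2) L₀ e^(−k_1 t_c) = (0.0911/1.05) × 35.5 × e^(−0.0911×1.402) = 0.08676 × 35.5 × 0.8801 = 2.711 mg/L.
x_c = v t_c = 0.745 m/s × 1.402 d × 86400 s/d = 90260 m ≈ 90.3 km.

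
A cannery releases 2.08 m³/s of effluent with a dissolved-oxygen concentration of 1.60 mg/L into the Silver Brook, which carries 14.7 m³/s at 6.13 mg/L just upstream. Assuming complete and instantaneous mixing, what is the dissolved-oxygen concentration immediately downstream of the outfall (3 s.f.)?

5.57 mg/L

Flow-weighted mixing: C = (Q_r C_r + Q_w C_w)/(Q_r + Q_w)
= (14.7×6.13 + 2.08×1.60)/(14.7 + 2.08) = 93.44/16.78 = 5.568 mg/L.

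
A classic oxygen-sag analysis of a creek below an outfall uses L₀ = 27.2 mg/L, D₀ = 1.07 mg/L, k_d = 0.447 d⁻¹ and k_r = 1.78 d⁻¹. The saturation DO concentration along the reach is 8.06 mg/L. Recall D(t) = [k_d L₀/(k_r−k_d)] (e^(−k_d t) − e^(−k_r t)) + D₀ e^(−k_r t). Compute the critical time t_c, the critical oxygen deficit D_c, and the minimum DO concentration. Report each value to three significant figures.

At the critical point dD/dt = 0, so k_d L₀ e^(−k_d t) = k_r D. Substituting D(t) from the Streeter–Phelps equation and solving for t gives
t_c = ln[(k_r/k_d)(1 − D₀(k_r−k_d)/(k_d L₀))] / (k_r−k_d).
Here k_r−k_d = 1.333 d⁻¹ and 1 − D₀(k_r−k_d)/(k_d L₀) = 1 − 1.07×1.333/(0.447×27.2) = 0.8827, so
t_c = ln(3.982 × 0.8827) / 1.333 = 1.257 / 1.333 = 0.9430 d.
D_c = (k_d/k_r) L₀ e^(−k_d t_c) = (0.447/1.78) × 27.2 × e^(−0.447×0.9430) = 0.2511 × 27.2 × 0.6560 = 4.481 mg/L.
Minimum DO = C_s − D_c = 8.06 − 4.481 = 3.579 mg/L.

t_c ≈ 0.943 d; D_c ≈ 4.48 mg/L; min DO ≈ 3.58 mg/L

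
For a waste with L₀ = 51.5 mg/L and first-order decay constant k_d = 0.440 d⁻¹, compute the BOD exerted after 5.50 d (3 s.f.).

y_t = L₀(1 − e^(−k_d t)) = 51.5 × (1 − e^(−0.440×5.50))
= 51.5 × (1 − 0.08892) = 51.5 × 0.9111 = 46.92 mg/L.

y ≈ 46.9 mg/L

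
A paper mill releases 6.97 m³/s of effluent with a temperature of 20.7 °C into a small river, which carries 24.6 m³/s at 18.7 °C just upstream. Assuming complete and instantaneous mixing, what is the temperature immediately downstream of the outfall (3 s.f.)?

Flow-weighted mixing: C = (Q_r C_r + Q_w C_w)/(Q_r + Q_w)
= (24.6×18.7 + 6.97×20.7)/(24.6 + 6.97) = 604.3/31.57 = 19.14 °C.

19.1 °C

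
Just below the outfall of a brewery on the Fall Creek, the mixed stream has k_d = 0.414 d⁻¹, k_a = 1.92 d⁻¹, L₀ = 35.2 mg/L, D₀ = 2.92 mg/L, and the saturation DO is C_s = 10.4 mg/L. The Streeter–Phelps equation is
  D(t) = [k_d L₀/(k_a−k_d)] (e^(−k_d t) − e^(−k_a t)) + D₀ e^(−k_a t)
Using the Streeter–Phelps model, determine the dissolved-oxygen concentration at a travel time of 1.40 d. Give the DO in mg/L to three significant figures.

DO ≈ 5.44 mg/L

k_d L₀/(k_a−k_d) = 0.414×35.2/(1.92−0.414) = 14.57/1.506 = 9.676 mg/L.
e^(−k_d t) = e^(−0.414×1.400) = 0.5601; e^(−k_a t) = e^(−1.92×1.400) = 0.06802.
D = 9.676 × (0.5601 − 0.06802) + 2.92 × 0.06802 = 4.762 + 0.1986 = 4.960 mg/L.
DO = C_s − D = 10.4 − 4.960 = 5.440 mg/L.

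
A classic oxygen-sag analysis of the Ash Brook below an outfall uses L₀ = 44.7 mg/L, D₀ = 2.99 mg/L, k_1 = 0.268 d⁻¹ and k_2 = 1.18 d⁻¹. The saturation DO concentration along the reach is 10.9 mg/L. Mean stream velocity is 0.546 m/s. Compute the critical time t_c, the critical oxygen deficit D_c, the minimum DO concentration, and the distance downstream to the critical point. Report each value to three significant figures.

With k_2/k_1 = 4.403 and 1 − D₀(k_2−k_1)/(k_1 L₀) = 0.7724,
t_c = ln(4.403 × 0.7724) / (1.18 − 0.268) = ln(3.401) / 0.9120 = 1.224/0.9120 = 1.342 d.
D_c = (k_1/k_2) L₀ e^(−k_1 t_c) = (0.268/1.18) × 44.7 × e^(−0.268×1.342) = 0.2271 × 44.7 × 0.6979 = 7.085 mg/L.
Minimum DO = C_s − D_c = 10.9 − 7.085 = 3.815 mg/L.
x_c = v t_c = 0.546 m/s × 1.342 d × 86400 s/d = 63310 m ≈ 63.3 km.

t_c ≈ 1.34 d; D_c ≈ 7.09 mg/L; min DO ≈ 3.81 mg/L; x_c ≈ 63.3 km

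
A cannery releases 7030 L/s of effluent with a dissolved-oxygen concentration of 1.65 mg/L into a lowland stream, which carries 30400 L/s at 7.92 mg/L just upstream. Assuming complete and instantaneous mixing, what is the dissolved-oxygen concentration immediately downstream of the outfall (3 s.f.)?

Flow-weighted mixing: C = (Q_r C_r + Q_w C_w)/(Q_r + Q_w)
= (30400×7.92 + 7030×1.65)/(30400 + 7030) = 252400/37430 = 6.742 mg/L.

6.74 mg/L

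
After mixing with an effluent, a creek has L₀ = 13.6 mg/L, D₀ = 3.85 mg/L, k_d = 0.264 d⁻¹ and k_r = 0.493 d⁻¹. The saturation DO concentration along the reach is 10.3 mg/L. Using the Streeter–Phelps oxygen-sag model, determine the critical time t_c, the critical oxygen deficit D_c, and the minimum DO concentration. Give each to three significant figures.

With k_r/k_d = 1.867 and 1 − D₀(k_r−k_d)/(k_d L₀) = 0.7544,
t_c = ln(1.867 × 0.7544) / (0.493 − 0.264) = ln(1.409) / 0.2290 = 0.3428/0.2290 = 1.497 d.
L(t_c) = L₀ e^(−k_d t_c) = 13.6 × 0.6736 = 9.160 mg/L, and at the critical point k_r D_c = k_d L, so D_c = (0.264/0.493) × 9.160 = 4.905 mg/L.
Minimum DO = C_s − D_c = 10.3 − 4.905 = 5.395 mg/L.

t_c ≈ 1.50 d; D_c ≈ 4.91 mg/L; min DO ≈ 5.39 mg/L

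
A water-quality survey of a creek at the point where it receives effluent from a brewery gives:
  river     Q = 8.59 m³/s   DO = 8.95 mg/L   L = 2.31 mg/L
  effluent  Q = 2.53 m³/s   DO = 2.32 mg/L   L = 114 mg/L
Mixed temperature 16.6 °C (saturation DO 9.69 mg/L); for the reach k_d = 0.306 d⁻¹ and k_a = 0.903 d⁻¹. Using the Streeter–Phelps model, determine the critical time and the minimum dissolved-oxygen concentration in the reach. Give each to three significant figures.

Mixed DO = (8.59×8.95 + 2.53×2.32)/(8.59+2.53) = 82.75/11.12 = 7.442 mg/L.
Mixed L₀ = (8.59×2.31 + 2.53×114)/(11.12) = 308.3/11.12 = 27.72 mg/L.
Initial deficit D₀ = C_s − DO₀ = 9.69 − 7.442 = 2.248 mg/L.
t_c = (1/0.5970) ln[(0.903/0.306)(1 − 2.248×0.5970/(0.306×27.72))] = 1.675 × ln(2.484) = 1.524 d.
D_c = (0.306/0.903) × 27.72 × e^(−0.306×1.524) = 0.3389 × 27.72 × 0.6273 = 5.893 mg/L.
Minimum DO = 9.69 − 5.893 = 3.797 mg/L.

t_c ≈ 1.52 d; minimum DO ≈ 3.80 mg/L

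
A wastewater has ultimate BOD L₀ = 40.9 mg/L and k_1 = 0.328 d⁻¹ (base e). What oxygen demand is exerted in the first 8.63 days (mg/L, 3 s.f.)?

y_t = L₀(1 − e^(−k_1 t)) = 40.9 × (1 − e^(−0.328×8.63))
= 40.9 × (1 − 0.05898) = 40.9 × 0.9410 = 38.49 mg/L.

y ≈ 38.5 mg/L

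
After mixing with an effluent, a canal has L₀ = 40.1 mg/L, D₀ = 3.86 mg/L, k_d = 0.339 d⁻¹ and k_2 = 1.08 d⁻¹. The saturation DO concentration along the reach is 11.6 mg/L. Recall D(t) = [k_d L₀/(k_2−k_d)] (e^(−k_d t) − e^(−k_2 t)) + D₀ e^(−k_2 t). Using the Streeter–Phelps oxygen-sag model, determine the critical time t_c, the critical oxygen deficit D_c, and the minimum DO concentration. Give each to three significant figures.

t_c ≈ 1.24 d; D_c ≈ 8.25 mg/L; min DO ≈ 3.35 mg/L

t_c = [1/(k_2−k_d)] ln[(k_2/k_d)(1 − D₀(k_2−k_d)/(k_d L₀))]
= [1/(1.08−0.339)] ln[(1.08/0.339)(1 − 3.86×0.7410/(0.339×40.1))]
= (1/0.7410) ln[3.186 × 0.7896] = 1.350 × ln(2.516) = 1.350 × 0.9225 = 1.245 d.
L(t_c) = L₀ e^(−k_d t_c) = 40.1 × 0.6557 = 26.29 mg/L, and at the critical point k_2 D_c = k_d L, so D_c = (0.339/1.08) × 26.29 = 8.253 mg/L.
Minimum DO = C_s − D_c = 11.6 − 8.253 = 3.347 mg/L.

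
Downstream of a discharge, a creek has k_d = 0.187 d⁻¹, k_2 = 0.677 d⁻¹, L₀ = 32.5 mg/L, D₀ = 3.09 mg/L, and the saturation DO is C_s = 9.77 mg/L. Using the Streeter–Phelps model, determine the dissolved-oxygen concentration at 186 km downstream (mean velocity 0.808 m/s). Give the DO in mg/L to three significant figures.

DO ≈ 3.77 mg/L

Travel time t = x/v = 186 km / (0.808 m/s) = 186000 m / 0.808 m/s = 230200 s = 2.664 d.
k_d L₀/(k_2−k_d) = 0.187×32.5/(0.677−0.187) = 6.077/0.4900 = 12.40 mg/L.
e^(−k_d t) = e^(−0.187×2.664) = 0.6076; e^(−k_2 t) = e^(−0.677×2.664) = 0.1647.
D = 12.40 × (0.6076 − 0.1647) + 3.09 × 0.1647 = 5.494 + 0.5089 = 6.002 mg/L.
DO = C_s − D = 9.77 − 6.002 = 3.768 mg/L.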